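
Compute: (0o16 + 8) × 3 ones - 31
Convert 0o16 (octal) → 1×8 + 6 = 14 (decimal)
Convert 3 ones (place-value notation) → 3 (decimal)
Expression in decimal: (14 + 8) × 3 - 31
Parentheses first: 14 + 8 = 22
Multiply: 22 × 3 = 66
Subtract: 66 - 31 = 35
35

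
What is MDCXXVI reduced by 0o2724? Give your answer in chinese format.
Convert MDCXXVI (Roman numeral) → 1000 + 500 + 100 + 10 + 10 + 5 + 1 = 1626 (decimal)
Convert 0o2724 (octal) → 2×512 + 7×64 + 2×8 + 4 = 1492 (decimal)
Compute 1626 - 1492 = 134
Convert 134 (decimal) → 134 = 1×100 + 3×10 + 4 → 一百三十四 (Chinese numeral)
一百三十四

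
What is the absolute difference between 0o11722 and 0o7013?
Convert 0o11722 (octal) → 1×4096 + 1×512 + 7×64 + 2×8 + 2 = 5074 (decimal)
Convert 0o7013 (octal) → 7×512 + 1×8 + 3 = 3595 (decimal)
Compute |5074 - 3595| = 1479
1479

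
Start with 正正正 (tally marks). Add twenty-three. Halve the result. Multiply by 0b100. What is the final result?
Convert 正正正 (tally marks) → 5 + 5 + 5 = 15 (decimal)
Start: 15
Convert twenty-three (English words) → 23 (decimal)
15 + 23 = 38
38 ÷ 2 = 19
Convert 0b100 (binary) → 4 (decimal)
19 × 4 = 76
76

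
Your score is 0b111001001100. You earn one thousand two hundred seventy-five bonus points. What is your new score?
Convert 0b111001001100 (binary) → 2048 + 1024 + 512 + 64 + 8 + 4 = 3660 (decimal)
Convert one thousand two hundred seventy-five (English words) → 1×1000 + 2×100 + 75 = 1275 (decimal)
Compute 3660 + 1275 = 4935
4935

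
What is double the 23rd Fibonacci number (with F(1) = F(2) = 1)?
The 23rd Fibonacci number (with F(1) = F(2) = 1) = 28657
Compute 28657 × 2 = 57314
57314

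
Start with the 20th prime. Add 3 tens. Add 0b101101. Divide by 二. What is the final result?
Convert the 20th prime (prime index) → 71 (decimal)
Start: 71
Convert 3 tens (place-value notation) → 3×10 = 30 (decimal)
71 + 30 = 101
Convert 0b101101 (binary) → 32 + 8 + 4 + 1 = 45 (decimal)
101 + 45 = 146
Convert 二 (Chinese numeral) → 2 (decimal)
146 ÷ 2 = 73
73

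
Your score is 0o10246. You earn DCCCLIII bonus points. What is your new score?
Convert 0o10246 (octal) → 1×4096 + 2×64 + 4×8 + 6 = 4262 (decimal)
Convert DCCCLIII (Roman numeral) → 500 + 100 + 100 + 100 + 50 + 1 + 1 + 1 = 853 (decimal)
Compute 4262 + 853 = 5115
5115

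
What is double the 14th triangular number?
The 14th triangular number = 14×15/2 = 105
Compute 105 × 2 = 210
210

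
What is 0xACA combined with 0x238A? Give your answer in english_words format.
Convert 0xACA (hexadecimal) → 10×256 + 12×16 + 10 = 2762 (decimal)
Convert 0x238A (hexadecimal) → 2×4096 + 3×256 + 8×16 + 10 = 9098 (decimal)
Compute 2762 + 9098 = 11860
Convert 11860 (decimal) → 11860 = 11×1000 + 8×100 + 60 → eleven thousand eight hundred sixty (English words)
eleven thousand eight hundred sixty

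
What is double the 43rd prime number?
The 43rd prime number = 191
Compute 191 × 2 = 382
382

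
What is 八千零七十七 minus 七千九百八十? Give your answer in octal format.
Convert 八千零七十七 (Chinese numeral) → 8×1000 + 7×10 + 7 = 8077 (decimal)
Convert 七千九百八十 (Chinese numeral) → 7×1000 + 9×100 + 8×10 = 7980 (decimal)
Compute 8077 - 7980 = 97
Convert 97 (decimal) → 97 = 1×64 + 4×8 + 1 → 0o141 (octal)
0o141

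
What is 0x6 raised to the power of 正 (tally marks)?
Convert 0x6 (hexadecimal) → 6 (decimal)
Convert 正 (tally marks) → 5 (decimal)
Compute 6 ^ 5 = 7776
7776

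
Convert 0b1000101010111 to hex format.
Convert 0b1000101010111 (binary) → 4096 + 256 + 64 + 16 + 4 + 2 + 1 = 4439 (decimal)
Convert 4439 (decimal) → 4439 = 1×4096 + 1×256 + 5×16 + 7 → 0x1157 (hexadecimal)
0x1157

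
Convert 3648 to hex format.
Convert 3648 (decimal) → 3648 = 14×256 + 4×16 → 0xE40 (hexadecimal)
0xE40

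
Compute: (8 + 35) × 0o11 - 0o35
Convert 0o11 (octal) → 1×8 + 1 = 9 (decimal)
Convert 0o35 (octal) → 3×8 + 5 = 29 (decimal)
Expression in decimal: (8 + 35) × 9 - 29
Parentheses first: 8 + 35 = 43
Multiply: 43 × 9 = 387
Subtract: 387 - 29 = 358
358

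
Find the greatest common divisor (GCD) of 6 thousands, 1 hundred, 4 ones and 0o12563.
Convert 6 thousands, 1 hundred, 4 ones (place-value notation) → 6×1000 + 1×100 + 4 = 6104 (decimal)
Convert 0o12563 (octal) → 1×4096 + 2×512 + 5×64 + 6×8 + 3 = 5491 (decimal)
Compute gcd(6104, 5491) = 1
1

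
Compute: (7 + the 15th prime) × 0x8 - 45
Convert the 15th prime (prime index) → 47 (decimal)
Convert 0x8 (hexadecimal) → 8 (decimal)
Expression in decimal: (7 + 47) × 8 - 45
Parentheses first: 7 + 47 = 54
Multiply: 54 × 8 = 432
Subtract: 432 - 45 = 387
387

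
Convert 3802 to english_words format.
Convert 3802 (decimal) → 3802 = 3×1000 + 8×100 + 2 → three thousand eight hundred two (English words)
three thousand eight hundred two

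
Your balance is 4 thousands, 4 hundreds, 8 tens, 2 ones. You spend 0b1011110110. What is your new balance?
Convert 4 thousands, 4 hundreds, 8 tens, 2 ones (place-value notation) → 4×1000 + 4×100 + 8×10 + 2 = 4482 (decimal)
Convert 0b1011110110 (binary) → 512 + 128 + 64 + 32 + 16 + 4 + 2 = 758 (decimal)
Compute 4482 - 758 = 3724
3724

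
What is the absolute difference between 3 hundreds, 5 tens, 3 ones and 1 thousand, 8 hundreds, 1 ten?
Convert 3 hundreds, 5 tens, 3 ones (place-value notation) → 3×100 + 5×10 + 3 = 353 (decimal)
Convert 1 thousand, 8 hundreds, 1 ten (place-value notation) → 1×1000 + 8×100 + 1×10 = 1810 (decimal)
Compute |353 - 1810| = 1457
1457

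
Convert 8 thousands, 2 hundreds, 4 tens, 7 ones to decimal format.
Convert 8 thousands, 2 hundreds, 4 tens, 7 ones (place-value notation) → 8×1000 + 2×100 + 4×10 + 7 = 8247 (decimal)
8247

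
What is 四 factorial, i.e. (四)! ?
Convert 四 (Chinese numeral) → 4 (decimal)
Compute 4! = 24
24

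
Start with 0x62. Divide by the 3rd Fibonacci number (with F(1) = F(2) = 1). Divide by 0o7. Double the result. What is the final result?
Convert 0x62 (hexadecimal) → 6×16 + 2 = 98 (decimal)
Start: 98
Convert the 3rd Fibonacci number (with F(1) = F(2) = 1) (Fibonacci index) → 1, 1, 2 → 2 (decimal)
98 ÷ 2 = 49
Convert 0o7 (octal) → 7 (decimal)
49 ÷ 7 = 7
7 × 2 = 14
14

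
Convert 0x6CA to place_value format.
Convert 0x6CA (hexadecimal) → 6×256 + 12×16 + 10 = 1738 (decimal)
Convert 1738 (decimal) → 1738 = 1×1000 + 7×100 + 3×10 + 8 → 1 thousand, 7 hundreds, 3 tens, 8 ones (place-value notation)
1 thousand, 7 hundreds, 3 tens, 8 ones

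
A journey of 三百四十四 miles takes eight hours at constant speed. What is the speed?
Convert 三百四十四 (Chinese numeral) → 3×100 + 4×10 + 4 = 344 (decimal)
Convert eight (English words) → 8 (decimal)
Compute 344 ÷ 8 = 43
43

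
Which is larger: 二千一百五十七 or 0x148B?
Convert 二千一百五十七 (Chinese numeral) → 2×1000 + 1×100 + 5×10 + 7 = 2157 (decimal)
Convert 0x148B (hexadecimal) → 1×4096 + 4×256 + 8×16 + 11 = 5259 (decimal)
Compare 2157 vs 5259: larger = 5259
5259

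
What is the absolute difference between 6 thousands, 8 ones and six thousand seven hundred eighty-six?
Convert 6 thousands, 8 ones (place-value notation) → 6×1000 + 8 = 6008 (decimal)
Convert six thousand seven hundred eighty-six (English words) → 6×1000 + 7×100 + 86 = 6786 (decimal)
Compute |6008 - 6786| = 778
778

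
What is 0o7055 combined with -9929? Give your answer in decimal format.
Convert 0o7055 (octal) → 7×512 + 5×8 + 5 = 3629 (decimal)
Compute 3629 + -9929 = -6300
-6300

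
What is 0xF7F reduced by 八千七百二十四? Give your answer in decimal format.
Convert 0xF7F (hexadecimal) → 15×256 + 7×16 + 15 = 3967 (decimal)
Convert 八千七百二十四 (Chinese numeral) → 8×1000 + 7×100 + 2×10 + 4 = 8724 (decimal)
Compute 3967 - 8724 = -4757
-4757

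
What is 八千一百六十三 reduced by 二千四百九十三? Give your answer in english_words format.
Convert 八千一百六十三 (Chinese numeral) → 8×1000 + 1×100 + 6×10 + 3 = 8163 (decimal)
Convert 二千四百九十三 (Chinese numeral) → 2×1000 + 4×100 + 9×10 + 3 = 2493 (decimal)
Compute 8163 - 2493 = 5670
Convert 5670 (decimal) → 5670 = 5×1000 + 6×100 + 70 → five thousand six hundred seventy (English words)
five thousand six hundred seventy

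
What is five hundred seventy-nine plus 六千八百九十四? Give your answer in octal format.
Convert five hundred seventy-nine (English words) → 5×100 + 79 = 579 (decimal)
Convert 六千八百九十四 (Chinese numeral) → 6×1000 + 8×100 + 9×10 + 4 = 6894 (decimal)
Compute 579 + 6894 = 7473
Convert 7473 (decimal) → 7473 = 1×4096 + 6×512 + 4×64 + 6×8 + 1 → 0o16461 (octal)
0o16461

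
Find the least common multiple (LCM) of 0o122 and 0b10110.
Convert 0o122 (octal) → 1×64 + 2×8 + 2 = 82 (decimal)
Convert 0b10110 (binary) → 16 + 4 + 2 = 22 (decimal)
Compute lcm(82, 22) = 902
902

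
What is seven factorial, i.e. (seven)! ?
Convert seven (English words) → 7 (decimal)
Compute 7! = 5040
5040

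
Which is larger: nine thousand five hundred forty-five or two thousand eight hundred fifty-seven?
Convert nine thousand five hundred forty-five (English words) → 9×1000 + 5×100 + 45 = 9545 (decimal)
Convert two thousand eight hundred fifty-seven (English words) → 2×1000 + 8×100 + 57 = 2857 (decimal)
Compare 9545 vs 2857: larger = 9545
9545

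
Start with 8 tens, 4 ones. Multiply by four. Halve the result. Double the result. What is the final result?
Convert 8 tens, 4 ones (place-value notation) → 8×10 + 4 = 84 (decimal)
Start: 84
Convert four (English words) → 4 (decimal)
84 × 4 = 336
336 ÷ 2 = 168
168 × 2 = 336
336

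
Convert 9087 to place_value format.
Convert 9087 (decimal) → 9087 = 9×1000 + 8×10 + 7 → 9 thousands, 8 tens, 7 ones (place-value notation)
9 thousands, 8 tens, 7 ones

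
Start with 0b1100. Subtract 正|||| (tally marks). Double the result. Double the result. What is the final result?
Convert 0b1100 (binary) → 8 + 4 = 12 (decimal)
Start: 12
Convert 正|||| (tally marks) → 5 + 4 = 9 (decimal)
12 - 9 = 3
3 × 2 = 6
6 × 2 = 12
12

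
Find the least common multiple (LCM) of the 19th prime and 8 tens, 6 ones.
Convert the 19th prime (prime index) → 67 (decimal)
Convert 8 tens, 6 ones (place-value notation) → 8×10 + 6 = 86 (decimal)
Compute lcm(67, 86) = 5762
5762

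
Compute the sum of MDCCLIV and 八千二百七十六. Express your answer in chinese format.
Convert MDCCLIV (Roman numeral) → 1000 + 500 + 100 + 100 + 50 + 4 = 1754 (decimal)
Convert 八千二百七十六 (Chinese numeral) → 8×1000 + 2×100 + 7×10 + 6 = 8276 (decimal)
Compute 1754 + 8276 = 10030
Convert 10030 (decimal) → 10030 = 1×10000 + 3×10 → 一万零三十 (Chinese numeral)
一万零三十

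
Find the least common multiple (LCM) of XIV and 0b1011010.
Convert XIV (Roman numeral) → 10 + 4 = 14 (decimal)
Convert 0b1011010 (binary) → 64 + 16 + 8 + 2 = 90 (decimal)
Compute lcm(14, 90) = 630
630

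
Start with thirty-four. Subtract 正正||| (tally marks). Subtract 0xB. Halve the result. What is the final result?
Convert thirty-four (English words) → 34 (decimal)
Start: 34
Convert 正正||| (tally marks) → 5 + 5 + 3 = 13 (decimal)
34 - 13 = 21
Convert 0xB (hexadecimal) → 11 (decimal)
21 - 11 = 10
10 ÷ 2 = 5
5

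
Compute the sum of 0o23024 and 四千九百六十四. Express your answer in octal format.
Convert 0o23024 (octal) → 2×4096 + 3×512 + 2×8 + 4 = 9748 (decimal)
Convert 四千九百六十四 (Chinese numeral) → 4×1000 + 9×100 + 6×10 + 4 = 4964 (decimal)
Compute 9748 + 4964 = 14712
Convert 14712 (decimal) → 14712 = 3×4096 + 4×512 + 5×64 + 7×8 → 0o34570 (octal)
0o34570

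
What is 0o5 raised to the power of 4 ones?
Convert 0o5 (octal) → 5 (decimal)
Convert 4 ones (place-value notation) → 4 (decimal)
Compute 5 ^ 4 = 625
625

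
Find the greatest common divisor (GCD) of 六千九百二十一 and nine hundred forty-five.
Convert 六千九百二十一 (Chinese numeral) → 6×1000 + 9×100 + 2×10 + 1 = 6921 (decimal)
Convert nine hundred forty-five (English words) → 9×100 + 45 = 945 (decimal)
Compute gcd(6921, 945) = 9
9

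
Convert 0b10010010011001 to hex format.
Convert 0b10010010011001 (binary) → 8192 + 1024 + 128 + 16 + 8 + 1 = 9369 (decimal)
Convert 9369 (decimal) → 9369 = 2×4096 + 4×256 + 9×16 + 9 → 0x2499 (hexadecimal)
0x2499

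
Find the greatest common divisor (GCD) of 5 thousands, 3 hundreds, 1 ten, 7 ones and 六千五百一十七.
Convert 5 thousands, 3 hundreds, 1 ten, 7 ones (place-value notation) → 5×1000 + 3×100 + 1×10 + 7 = 5317 (decimal)
Convert 六千五百一十七 (Chinese numeral) → 6×1000 + 5×100 + 1×10 + 7 = 6517 (decimal)
Compute gcd(5317, 6517) = 1
1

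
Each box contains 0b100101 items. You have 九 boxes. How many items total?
Convert 0b100101 (binary) → 32 + 4 + 1 = 37 (decimal)
Convert 九 (Chinese numeral) → 9 (decimal)
Compute 37 × 9 = 333
333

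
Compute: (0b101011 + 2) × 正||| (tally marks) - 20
Convert 0b101011 (binary) → 32 + 8 + 2 + 1 = 43 (decimal)
Convert 正||| (tally marks) → 5 + 3 = 8 (decimal)
Expression in decimal: (43 + 2) × 8 - 20
Parentheses first: 43 + 2 = 45
Multiply: 45 × 8 = 360
Subtract: 360 - 20 = 340
340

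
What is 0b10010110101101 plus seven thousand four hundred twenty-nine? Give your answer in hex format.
Convert 0b10010110101101 (binary) → 8192 + 1024 + 256 + 128 + 32 + 8 + 4 + 1 = 9645 (decimal)
Convert seven thousand four hundred twenty-nine (English words) → 7×1000 + 4×100 + 29 = 7429 (decimal)
Compute 9645 + 7429 = 17074
Convert 17074 (decimal) → 17074 = 4×4096 + 2×256 + 11×16 + 2 → 0x42B2 (hexadecimal)
0x42B2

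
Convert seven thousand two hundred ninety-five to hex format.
Convert seven thousand two hundred ninety-five (English words) → 7×1000 + 2×100 + 95 = 7295 (decimal)
Convert 7295 (decimal) → 7295 = 1×4096 + 12×256 + 7×16 + 15 → 0x1C7F (hexadecimal)
0x1C7F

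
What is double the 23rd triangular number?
The 23rd triangular number = 23×24/2 = 276
Compute 276 × 2 = 552
552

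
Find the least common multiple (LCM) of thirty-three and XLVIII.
Convert thirty-three (English words) → 33 (decimal)
Convert XLVIII (Roman numeral) → 40 + 5 + 1 + 1 + 1 = 48 (decimal)
Compute lcm(33, 48) = 528
528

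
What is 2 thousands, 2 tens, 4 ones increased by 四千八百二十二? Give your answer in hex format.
Convert 2 thousands, 2 tens, 4 ones (place-value notation) → 2×1000 + 2×10 + 4 = 2024 (decimal)
Convert 四千八百二十二 (Chinese numeral) → 4×1000 + 8×100 + 2×10 + 2 = 4822 (decimal)
Compute 2024 + 4822 = 6846
Convert 6846 (decimal) → 6846 = 1×4096 + 10×256 + 11×16 + 14 → 0x1ABE (hexadecimal)
0x1ABE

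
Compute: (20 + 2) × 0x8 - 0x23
Convert 0x8 (hexadecimal) → 8 (decimal)
Convert 0x23 (hexadecimal) → 2×16 + 3 = 35 (decimal)
Expression in decimal: (20 + 2) × 8 - 35
Parentheses first: 20 + 2 = 22
Multiply: 22 × 8 = 176
Subtract: 176 - 35 = 141
141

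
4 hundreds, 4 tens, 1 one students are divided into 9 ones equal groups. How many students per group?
Convert 4 hundreds, 4 tens, 1 one (place-value notation) → 4×100 + 4×10 + 1 = 441 (decimal)
Convert 9 ones (place-value notation) → 9 (decimal)
Compute 441 ÷ 9 = 49
49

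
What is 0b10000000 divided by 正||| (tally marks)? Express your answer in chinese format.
Convert 0b10000000 (binary) → 128 (decimal)
Convert 正||| (tally marks) → 5 + 3 = 8 (decimal)
Compute 128 ÷ 8 = 16
Convert 16 (decimal) → 16 = 1×10 + 6 → 十六 (Chinese numeral)
十六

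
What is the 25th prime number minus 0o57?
The 25th prime number = 97
Convert 0o57 (octal) → 5×8 + 7 = 47 (decimal)
Compute 97 - 47 = 50
50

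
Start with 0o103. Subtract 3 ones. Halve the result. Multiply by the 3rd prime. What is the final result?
Convert 0o103 (octal) → 1×64 + 3 = 67 (decimal)
Start: 67
Convert 3 ones (place-value notation) → 3 (decimal)
67 - 3 = 64
64 ÷ 2 = 32
Convert the 3rd prime (prime index) → 5 (decimal)
32 × 5 = 160
160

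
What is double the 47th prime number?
The 47th prime number = 211
Compute 211 × 2 = 422
422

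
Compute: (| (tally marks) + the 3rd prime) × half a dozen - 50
Convert | (tally marks) → 1 (decimal)
Convert the 3rd prime (prime index) → 5 (decimal)
Convert half a dozen (colloquial) → 6 (decimal)
Expression in decimal: (1 + 5) × 6 - 50
Parentheses first: 1 + 5 = 6
Multiply: 6 × 6 = 36
Subtract: 36 - 50 = -14
-14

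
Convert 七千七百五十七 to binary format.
Convert 七千七百五十七 (Chinese numeral) → 7×1000 + 7×100 + 5×10 + 7 = 7757 (decimal)
Convert 7757 (decimal) → 7757 = 4096 + 2048 + 1024 + 512 + 64 + 8 + 4 + 1 → 0b1111001001101 (binary)
0b1111001001101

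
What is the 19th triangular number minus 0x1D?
The 19th triangular number = 19×20/2 = 190
Convert 0x1D (hexadecimal) → 1×16 + 13 = 29 (decimal)
Compute 190 - 29 = 161
161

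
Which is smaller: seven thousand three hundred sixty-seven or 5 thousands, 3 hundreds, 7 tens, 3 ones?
Convert seven thousand three hundred sixty-seven (English words) → 7×1000 + 3×100 + 67 = 7367 (decimal)
Convert 5 thousands, 3 hundreds, 7 tens, 3 ones (place-value notation) → 5×1000 + 3×100 + 7×10 + 3 = 5373 (decimal)
Compare 7367 vs 5373: smaller = 5373
5373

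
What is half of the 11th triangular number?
The 11th triangular number = 11×12/2 = 66
Compute 66 ÷ 2 = 33
33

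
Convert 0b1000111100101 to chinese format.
Convert 0b1000111100101 (binary) → 4096 + 256 + 128 + 64 + 32 + 4 + 1 = 4581 (decimal)
Convert 4581 (decimal) → 4581 = 4×1000 + 5×100 + 8×10 + 1 → 四千五百八十一 (Chinese numeral)
四千五百八十一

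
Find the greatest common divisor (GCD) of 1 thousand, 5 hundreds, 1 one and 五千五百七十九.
Convert 1 thousand, 5 hundreds, 1 one (place-value notation) → 1×1000 + 5×100 + 1 = 1501 (decimal)
Convert 五千五百七十九 (Chinese numeral) → 5×1000 + 5×100 + 7×10 + 9 = 5579 (decimal)
Compute gcd(1501, 5579) = 1
1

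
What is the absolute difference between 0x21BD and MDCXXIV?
Convert 0x21BD (hexadecimal) → 2×4096 + 1×256 + 11×16 + 13 = 8637 (decimal)
Convert MDCXXIV (Roman numeral) → 1000 + 500 + 100 + 10 + 10 + 4 = 1624 (decimal)
Compute |8637 - 1624| = 7013
7013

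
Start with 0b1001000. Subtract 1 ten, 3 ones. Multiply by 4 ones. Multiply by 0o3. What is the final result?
Convert 0b1001000 (binary) → 64 + 8 = 72 (decimal)
Start: 72
Convert 1 ten, 3 ones (place-value notation) → 1×10 + 3 = 13 (decimal)
72 - 13 = 59
Convert 4 ones (place-value notation) → 4 (decimal)
59 × 4 = 236
Convert 0o3 (octal) → 3 (decimal)
236 × 3 = 708
708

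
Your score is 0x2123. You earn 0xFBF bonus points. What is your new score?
Convert 0x2123 (hexadecimal) → 2×4096 + 1×256 + 2×16 + 3 = 8483 (decimal)
Convert 0xFBF (hexadecimal) → 15×256 + 11×16 + 15 = 4031 (decimal)
Compute 8483 + 4031 = 12514
12514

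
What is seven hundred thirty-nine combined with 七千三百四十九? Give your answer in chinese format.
Convert seven hundred thirty-nine (English words) → 7×100 + 39 = 739 (decimal)
Convert 七千三百四十九 (Chinese numeral) → 7×1000 + 3×100 + 4×10 + 9 = 7349 (decimal)
Compute 739 + 7349 = 8088
Convert 8088 (decimal) → 8088 = 8×1000 + 8×10 + 8 → 八千零八十八 (Chinese numeral)
八千零八十八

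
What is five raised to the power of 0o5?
Convert five (English words) → 5 (decimal)
Convert 0o5 (octal) → 5 (decimal)
Compute 5 ^ 5 = 3125
3125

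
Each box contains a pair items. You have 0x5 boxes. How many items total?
Convert a pair (colloquial) → 2 (decimal)
Convert 0x5 (hexadecimal) → 5 (decimal)
Compute 2 × 5 = 10
10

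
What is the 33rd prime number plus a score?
The 33rd prime number = 137
Convert a score (colloquial) → 20 (decimal)
Compute 137 + 20 = 157
157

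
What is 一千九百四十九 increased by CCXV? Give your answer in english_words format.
Convert 一千九百四十九 (Chinese numeral) → 1×1000 + 9×100 + 4×10 + 9 = 1949 (decimal)
Convert CCXV (Roman numeral) → 100 + 100 + 10 + 5 = 215 (decimal)
Compute 1949 + 215 = 2164
Convert 2164 (decimal) → 2164 = 2×1000 + 1×100 + 64 → two thousand one hundred sixty-four (English words)
two thousand one hundred sixty-four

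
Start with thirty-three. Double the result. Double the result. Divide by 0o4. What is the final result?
Convert thirty-three (English words) → 33 (decimal)
Start: 33
33 × 2 = 66
66 × 2 = 132
Convert 0o4 (octal) → 4 (decimal)
132 ÷ 4 = 33
33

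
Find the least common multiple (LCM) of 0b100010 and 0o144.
Convert 0b100010 (binary) → 32 + 2 = 34 (decimal)
Convert 0o144 (octal) → 1×64 + 4×8 + 4 = 100 (decimal)
Compute lcm(34, 100) = 1700
1700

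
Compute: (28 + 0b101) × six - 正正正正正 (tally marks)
Convert 0b101 (binary) → 4 + 1 = 5 (decimal)
Convert six (English words) → 6 (decimal)
Convert 正正正正正 (tally marks) → 5 + 5 + 5 + 5 + 5 = 25 (decimal)
Expression in decimal: (28 + 5) × 6 - 25
Parentheses first: 28 + 5 = 33
Multiply: 33 × 6 = 198
Subtract: 198 - 25 = 173
173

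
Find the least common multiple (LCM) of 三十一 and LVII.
Convert 三十一 (Chinese numeral) → 3×10 + 1 = 31 (decimal)
Convert LVII (Roman numeral) → 50 + 5 + 1 + 1 = 57 (decimal)
Compute lcm(31, 57) = 1767
1767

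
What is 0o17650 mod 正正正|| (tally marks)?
Convert 0o17650 (octal) → 1×4096 + 7×512 + 6×64 + 5×8 = 8104 (decimal)
Convert 正正正|| (tally marks) → 5 + 5 + 5 + 2 = 17 (decimal)
Compute 8104 mod 17 = 12
12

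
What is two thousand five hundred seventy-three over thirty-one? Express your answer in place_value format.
Convert two thousand five hundred seventy-three (English words) → 2×1000 + 5×100 + 73 = 2573 (decimal)
Convert thirty-one (English words) → 31 (decimal)
Compute 2573 ÷ 31 = 83
Convert 83 (decimal) → 83 = 8×10 + 3 → 8 tens, 3 ones (place-value notation)
8 tens, 3 ones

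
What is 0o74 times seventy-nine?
Convert 0o74 (octal) → 7×8 + 4 = 60 (decimal)
Convert seventy-nine (English words) → 79 (decimal)
Compute 60 × 79 = 4740
4740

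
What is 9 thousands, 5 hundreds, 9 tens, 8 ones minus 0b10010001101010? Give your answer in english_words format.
Convert 9 thousands, 5 hundreds, 9 tens, 8 ones (place-value notation) → 9×1000 + 5×100 + 9×10 + 8 = 9598 (decimal)
Convert 0b10010001101010 (binary) → 8192 + 1024 + 64 + 32 + 8 + 2 = 9322 (decimal)
Compute 9598 - 9322 = 276
Convert 276 (decimal) → 276 = 2×100 + 76 → two hundred seventy-six (English words)
two hundred seventy-six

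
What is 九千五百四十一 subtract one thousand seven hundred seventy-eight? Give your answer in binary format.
Convert 九千五百四十一 (Chinese numeral) → 9×1000 + 5×100 + 4×10 + 1 = 9541 (decimal)
Convert one thousand seven hundred seventy-eight (English words) → 1×1000 + 7×100 + 78 = 1778 (decimal)
Compute 9541 - 1778 = 7763
Convert 7763 (decimal) → 7763 = 4096 + 2048 + 1024 + 512 + 64 + 16 + 2 + 1 → 0b1111001010011 (binary)
0b1111001010011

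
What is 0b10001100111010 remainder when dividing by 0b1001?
Convert 0b10001100111010 (binary) → 8192 + 512 + 256 + 32 + 16 + 8 + 2 = 9018 (decimal)
Convert 0b1001 (binary) → 8 + 1 = 9 (decimal)
Compute 9018 mod 9 = 0
0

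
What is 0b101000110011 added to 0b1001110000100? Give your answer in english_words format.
Convert 0b101000110011 (binary) → 2048 + 512 + 32 + 16 + 2 + 1 = 2611 (decimal)
Convert 0b1001110000100 (binary) → 4096 + 512 + 256 + 128 + 4 = 4996 (decimal)
Compute 2611 + 4996 = 7607
Convert 7607 (decimal) → 7607 = 7×1000 + 6×100 + 7 → seven thousand six hundred seven (English words)
seven thousand six hundred seven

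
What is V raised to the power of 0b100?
Convert V (Roman numeral) → 5 (decimal)
Convert 0b100 (binary) → 4 (decimal)
Compute 5 ^ 4 = 625
625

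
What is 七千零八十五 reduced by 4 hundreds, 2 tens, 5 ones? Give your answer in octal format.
Convert 七千零八十五 (Chinese numeral) → 7×1000 + 8×10 + 5 = 7085 (decimal)
Convert 4 hundreds, 2 tens, 5 ones (place-value notation) → 4×100 + 2×10 + 5 = 425 (decimal)
Compute 7085 - 425 = 6660
Convert 6660 (decimal) → 6660 = 1×4096 + 5×512 + 4 → 0o15004 (octal)
0o15004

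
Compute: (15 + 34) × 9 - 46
Parentheses first: 15 + 34 = 49
Multiply: 49 × 9 = 441
Subtract: 441 - 46 = 395
395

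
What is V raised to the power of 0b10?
Convert V (Roman numeral) → 5 (decimal)
Convert 0b10 (binary) → 2 (decimal)
Compute 5 ^ 2 = 25
25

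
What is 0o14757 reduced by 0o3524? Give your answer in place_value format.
Convert 0o14757 (octal) → 1×4096 + 4×512 + 7×64 + 5×8 + 7 = 6639 (decimal)
Convert 0o3524 (octal) → 3×512 + 5×64 + 2×8 + 4 = 1876 (decimal)
Compute 6639 - 1876 = 4763
Convert 4763 (decimal) → 4763 = 4×1000 + 7×100 + 6×10 + 3 → 4 thousands, 7 hundreds, 6 tens, 3 ones (place-value notation)
4 thousands, 7 hundreds, 6 tens, 3 ones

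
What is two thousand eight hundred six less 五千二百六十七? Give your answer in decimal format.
Convert two thousand eight hundred six (English words) → 2×1000 + 8×100 + 6 = 2806 (decimal)
Convert 五千二百六十七 (Chinese numeral) → 5×1000 + 2×100 + 6×10 + 7 = 5267 (decimal)
Compute 2806 - 5267 = -2461
-2461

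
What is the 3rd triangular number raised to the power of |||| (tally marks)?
Convert the 3rd triangular number (triangular index) → 3×4/2 = 6 (decimal)
Convert |||| (tally marks) → 4 (decimal)
Compute 6 ^ 4 = 1296
1296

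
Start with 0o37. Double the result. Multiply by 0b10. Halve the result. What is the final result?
Convert 0o37 (octal) → 3×8 + 7 = 31 (decimal)
Start: 31
31 × 2 = 62
Convert 0b10 (binary) → 2 (decimal)
62 × 2 = 124
124 ÷ 2 = 62
62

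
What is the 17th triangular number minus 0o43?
The 17th triangular number = 17×18/2 = 153
Convert 0o43 (octal) → 4×8 + 3 = 35 (decimal)
Compute 153 - 35 = 118
118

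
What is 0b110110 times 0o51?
Convert 0b110110 (binary) → 32 + 16 + 4 + 2 = 54 (decimal)
Convert 0o51 (octal) → 5×8 + 1 = 41 (decimal)
Compute 54 × 41 = 2214
2214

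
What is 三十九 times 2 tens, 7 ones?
Convert 三十九 (Chinese numeral) → 3×10 + 9 = 39 (decimal)
Convert 2 tens, 7 ones (place-value notation) → 2×10 + 7 = 27 (decimal)
Compute 39 × 27 = 1053
1053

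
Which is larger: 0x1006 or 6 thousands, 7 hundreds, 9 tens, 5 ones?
Convert 0x1006 (hexadecimal) → 1×4096 + 6 = 4102 (decimal)
Convert 6 thousands, 7 hundreds, 9 tens, 5 ones (place-value notation) → 6×1000 + 7×100 + 9×10 + 5 = 6795 (decimal)
Compare 4102 vs 6795: larger = 6795
6795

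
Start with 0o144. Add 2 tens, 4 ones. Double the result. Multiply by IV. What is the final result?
Convert 0o144 (octal) → 1×64 + 4×8 + 4 = 100 (decimal)
Start: 100
Convert 2 tens, 4 ones (place-value notation) → 2×10 + 4 = 24 (decimal)
100 + 24 = 124
124 × 2 = 248
Convert IV (Roman numeral) → 4 (decimal)
248 × 4 = 992
992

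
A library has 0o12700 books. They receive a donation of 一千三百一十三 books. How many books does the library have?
Convert 0o12700 (octal) → 1×4096 + 2×512 + 7×64 = 5568 (decimal)
Convert 一千三百一十三 (Chinese numeral) → 1×1000 + 3×100 + 1×10 + 3 = 1313 (decimal)
Compute 5568 + 1313 = 6881
6881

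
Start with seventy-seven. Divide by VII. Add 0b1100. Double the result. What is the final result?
Convert seventy-seven (English words) → 77 (decimal)
Start: 77
Convert VII (Roman numeral) → 5 + 1 + 1 = 7 (decimal)
77 ÷ 7 = 11
Convert 0b1100 (binary) → 8 + 4 = 12 (decimal)
11 + 12 = 23
23 × 2 = 46
46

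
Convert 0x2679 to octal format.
Convert 0x2679 (hexadecimal) → 2×4096 + 6×256 + 7×16 + 9 = 9849 (decimal)
Convert 9849 (decimal) → 9849 = 2×4096 + 3×512 + 1×64 + 7×8 + 1 → 0o23171 (octal)
0o23171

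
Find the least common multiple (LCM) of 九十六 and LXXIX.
Convert 九十六 (Chinese numeral) → 9×10 + 6 = 96 (decimal)
Convert LXXIX (Roman numeral) → 50 + 10 + 10 + 9 = 79 (decimal)
Compute lcm(96, 79) = 7584
7584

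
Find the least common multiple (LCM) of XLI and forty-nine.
Convert XLI (Roman numeral) → 40 + 1 = 41 (decimal)
Convert forty-nine (English words) → 49 (decimal)
Compute lcm(41, 49) = 2009
2009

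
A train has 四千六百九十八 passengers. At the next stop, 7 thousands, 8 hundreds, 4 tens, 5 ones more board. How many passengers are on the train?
Convert 四千六百九十八 (Chinese numeral) → 4×1000 + 6×100 + 9×10 + 8 = 4698 (decimal)
Convert 7 thousands, 8 hundreds, 4 tens, 5 ones (place-value notation) → 7×1000 + 8×100 + 4×10 + 5 = 7845 (decimal)
Compute 4698 + 7845 = 12543
12543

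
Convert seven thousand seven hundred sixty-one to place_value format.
Convert seven thousand seven hundred sixty-one (English words) → 7×1000 + 7×100 + 61 = 7761 (decimal)
Convert 7761 (decimal) → 7761 = 7×1000 + 7×100 + 6×10 + 1 → 7 thousands, 7 hundreds, 6 tens, 1 one (place-value notation)
7 thousands, 7 hundreds, 6 tens, 1 one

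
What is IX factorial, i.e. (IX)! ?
Convert IX (Roman numeral) → 9 (decimal)
Compute 9! = 362880
362880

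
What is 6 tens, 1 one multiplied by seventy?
Convert 6 tens, 1 one (place-value notation) → 6×10 + 1 = 61 (decimal)
Convert seventy (English words) → 70 (decimal)
Compute 61 × 70 = 4270
4270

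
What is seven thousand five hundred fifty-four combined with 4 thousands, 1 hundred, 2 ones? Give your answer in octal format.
Convert seven thousand five hundred fifty-four (English words) → 7×1000 + 5×100 + 54 = 7554 (decimal)
Convert 4 thousands, 1 hundred, 2 ones (place-value notation) → 4×1000 + 1×100 + 2 = 4102 (decimal)
Compute 7554 + 4102 = 11656
Convert 11656 (decimal) → 11656 = 2×4096 + 6×512 + 6×64 + 1×8 → 0o26610 (octal)
0o26610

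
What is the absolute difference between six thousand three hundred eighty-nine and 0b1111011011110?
Convert six thousand three hundred eighty-nine (English words) → 6×1000 + 3×100 + 89 = 6389 (decimal)
Convert 0b1111011011110 (binary) → 4096 + 2048 + 1024 + 512 + 128 + 64 + 16 + 8 + 4 + 2 = 7902 (decimal)
Compute |6389 - 7902| = 1513
1513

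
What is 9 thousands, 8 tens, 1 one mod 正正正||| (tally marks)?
Convert 9 thousands, 8 tens, 1 one (place-value notation) → 9×1000 + 8×10 + 1 = 9081 (decimal)
Convert 正正正||| (tally marks) → 5 + 5 + 5 + 3 = 18 (decimal)
Compute 9081 mod 18 = 9
9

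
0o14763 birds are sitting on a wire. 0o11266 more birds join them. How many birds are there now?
Convert 0o14763 (octal) → 1×4096 + 4×512 + 7×64 + 6×8 + 3 = 6643 (decimal)
Convert 0o11266 (octal) → 1×4096 + 1×512 + 2×64 + 6×8 + 6 = 4790 (decimal)
Compute 6643 + 4790 = 11433
11433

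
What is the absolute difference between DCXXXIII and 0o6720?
Convert DCXXXIII (Roman numeral) → 500 + 100 + 10 + 10 + 10 + 1 + 1 + 1 = 633 (decimal)
Convert 0o6720 (octal) → 6×512 + 7×64 + 2×8 = 3536 (decimal)
Compute |633 - 3536| = 2903
2903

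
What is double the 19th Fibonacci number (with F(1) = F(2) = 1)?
The 19th Fibonacci number (with F(1) = F(2) = 1) = 4181
Compute 4181 × 2 = 8362
8362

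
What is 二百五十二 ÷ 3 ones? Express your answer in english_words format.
Convert 二百五十二 (Chinese numeral) → 2×100 + 5×10 + 2 = 252 (decimal)
Convert 3 ones (place-value notation) → 3 (decimal)
Compute 252 ÷ 3 = 84
Convert 84 (decimal) → eighty-four (English words)
eighty-four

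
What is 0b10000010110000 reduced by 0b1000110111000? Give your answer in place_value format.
Convert 0b10000010110000 (binary) → 8192 + 128 + 32 + 16 = 8368 (decimal)
Convert 0b1000110111000 (binary) → 4096 + 256 + 128 + 32 + 16 + 8 = 4536 (decimal)
Compute 8368 - 4536 = 3832
Convert 3832 (decimal) → 3832 = 3×1000 + 8×100 + 3×10 + 2 → 3 thousands, 8 hundreds, 3 tens, 2 ones (place-value notation)
3 thousands, 8 hundreds, 3 tens, 2 ones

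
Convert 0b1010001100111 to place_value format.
Convert 0b1010001100111 (binary) → 4096 + 1024 + 64 + 32 + 4 + 2 + 1 = 5223 (decimal)
Convert 5223 (decimal) → 5223 = 5×1000 + 2×100 + 2×10 + 3 → 5 thousands, 2 hundreds, 2 tens, 3 ones (place-value notation)
5 thousands, 2 hundreds, 2 tens, 3 ones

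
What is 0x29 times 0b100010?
Convert 0x29 (hexadecimal) → 2×16 + 9 = 41 (decimal)
Convert 0b100010 (binary) → 32 + 2 = 34 (decimal)
Compute 41 × 34 = 1394
1394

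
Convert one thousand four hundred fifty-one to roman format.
Convert one thousand four hundred fifty-one (English words) → 1×1000 + 4×100 + 51 = 1451 (decimal)
Convert 1451 (decimal) → 1451 = 1000 + 400 + 50 + 1 → MCDLI (Roman numeral)
MCDLI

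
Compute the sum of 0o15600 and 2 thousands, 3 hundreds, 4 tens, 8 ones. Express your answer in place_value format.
Convert 0o15600 (octal) → 1×4096 + 5×512 + 6×64 = 7040 (decimal)
Convert 2 thousands, 3 hundreds, 4 tens, 8 ones (place-value notation) → 2×1000 + 3×100 + 4×10 + 8 = 2348 (decimal)
Compute 7040 + 2348 = 9388
Convert 9388 (decimal) → 9388 = 9×1000 + 3×100 + 8×10 + 8 → 9 thousands, 3 hundreds, 8 tens, 8 ones (place-value notation)
9 thousands, 3 hundreds, 8 tens, 8 ones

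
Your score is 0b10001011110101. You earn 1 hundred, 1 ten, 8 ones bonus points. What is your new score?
Convert 0b10001011110101 (binary) → 8192 + 512 + 128 + 64 + 32 + 16 + 4 + 1 = 8949 (decimal)
Convert 1 hundred, 1 ten, 8 ones (place-value notation) → 1×100 + 1×10 + 8 = 118 (decimal)
Compute 8949 + 118 = 9067
9067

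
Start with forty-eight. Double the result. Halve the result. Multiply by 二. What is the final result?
Convert forty-eight (English words) → 48 (decimal)
Start: 48
48 × 2 = 96
96 ÷ 2 = 48
Convert 二 (Chinese numeral) → 2 (decimal)
48 × 2 = 96
96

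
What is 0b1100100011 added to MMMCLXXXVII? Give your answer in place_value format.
Convert 0b1100100011 (binary) → 512 + 256 + 32 + 2 + 1 = 803 (decimal)
Convert MMMCLXXXVII (Roman numeral) → 1000 + 1000 + 1000 + 100 + 50 + 10 + 10 + 10 + 5 + 1 + 1 = 3187 (decimal)
Compute 803 + 3187 = 3990
Convert 3990 (decimal) → 3990 = 3×1000 + 9×100 + 9×10 → 3 thousands, 9 hundreds, 9 tens (place-value notation)
3 thousands, 9 hundreds, 9 tens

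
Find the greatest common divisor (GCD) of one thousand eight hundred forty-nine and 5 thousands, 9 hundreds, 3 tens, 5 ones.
Convert one thousand eight hundred forty-nine (English words) → 1×1000 + 8×100 + 49 = 1849 (decimal)
Convert 5 thousands, 9 hundreds, 3 tens, 5 ones (place-value notation) → 5×1000 + 9×100 + 3×10 + 5 = 5935 (decimal)
Compute gcd(1849, 5935) = 1
1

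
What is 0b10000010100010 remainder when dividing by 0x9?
Convert 0b10000010100010 (binary) → 8192 + 128 + 32 + 2 = 8354 (decimal)
Convert 0x9 (hexadecimal) → 9 (decimal)
Compute 8354 mod 9 = 2
2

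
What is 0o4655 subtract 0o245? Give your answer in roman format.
Convert 0o4655 (octal) → 4×512 + 6×64 + 5×8 + 5 = 2477 (decimal)
Convert 0o245 (octal) → 2×64 + 4×8 + 5 = 165 (decimal)
Compute 2477 - 165 = 2312
Convert 2312 (decimal) → 2312 = 1000 + 1000 + 100 + 100 + 100 + 10 + 1 + 1 → MMCCCXII (Roman numeral)
MMCCCXII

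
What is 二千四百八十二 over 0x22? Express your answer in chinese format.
Convert 二千四百八十二 (Chinese numeral) → 2×1000 + 4×100 + 8×10 + 2 = 2482 (decimal)
Convert 0x22 (hexadecimal) → 2×16 + 2 = 34 (decimal)
Compute 2482 ÷ 34 = 73
Convert 73 (decimal) → 73 = 7×10 + 3 → 七十三 (Chinese numeral)
七十三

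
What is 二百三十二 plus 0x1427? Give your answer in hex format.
Convert 二百三十二 (Chinese numeral) → 2×100 + 3×10 + 2 = 232 (decimal)
Convert 0x1427 (hexadecimal) → 1×4096 + 4×256 + 2×16 + 7 = 5159 (decimal)
Compute 232 + 5159 = 5391
Convert 5391 (decimal) → 5391 = 1×4096 + 5×256 + 15 → 0x150F (hexadecimal)
0x150F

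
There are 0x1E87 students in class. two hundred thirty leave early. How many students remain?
Convert 0x1E87 (hexadecimal) → 1×4096 + 14×256 + 8×16 + 7 = 7815 (decimal)
Convert two hundred thirty (English words) → 2×100 + 30 = 230 (decimal)
Compute 7815 - 230 = 7585
7585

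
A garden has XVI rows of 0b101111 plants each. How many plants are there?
Convert 0b101111 (binary) → 32 + 8 + 4 + 2 + 1 = 47 (decimal)
Convert XVI (Roman numeral) → 10 + 5 + 1 = 16 (decimal)
Compute 47 × 16 = 752
752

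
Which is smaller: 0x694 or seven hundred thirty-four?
Convert 0x694 (hexadecimal) → 6×256 + 9×16 + 4 = 1684 (decimal)
Convert seven hundred thirty-four (English words) → 7×100 + 34 = 734 (decimal)
Compare 1684 vs 734: smaller = 734
734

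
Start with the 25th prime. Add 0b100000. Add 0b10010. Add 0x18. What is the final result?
Convert the 25th prime (prime index) → 97 (decimal)
Start: 97
Convert 0b100000 (binary) → 32 (decimal)
97 + 32 = 129
Convert 0b10010 (binary) → 16 + 2 = 18 (decimal)
129 + 18 = 147
Convert 0x18 (hexadecimal) → 1×16 + 8 = 24 (decimal)
147 + 24 = 171
171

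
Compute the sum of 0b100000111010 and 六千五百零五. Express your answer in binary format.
Convert 0b100000111010 (binary) → 2048 + 32 + 16 + 8 + 2 = 2106 (decimal)
Convert 六千五百零五 (Chinese numeral) → 6×1000 + 5×100 + 5 = 6505 (decimal)
Compute 2106 + 6505 = 8611
Convert 8611 (decimal) → 8611 = 8192 + 256 + 128 + 32 + 2 + 1 → 0b10000110100011 (binary)
0b10000110100011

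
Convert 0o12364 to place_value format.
Convert 0o12364 (octal) → 1×4096 + 2×512 + 3×64 + 6×8 + 4 = 5364 (decimal)
Convert 5364 (decimal) → 5364 = 5×1000 + 3×100 + 6×10 + 4 → 5 thousands, 3 hundreds, 6 tens, 4 ones (place-value notation)
5 thousands, 3 hundreds, 6 tens, 4 ones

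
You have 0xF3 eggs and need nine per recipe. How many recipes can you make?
Convert 0xF3 (hexadecimal) → 15×16 + 3 = 243 (decimal)
Convert nine (English words) → 9 (decimal)
Compute 243 ÷ 9 = 27
27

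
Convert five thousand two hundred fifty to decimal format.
Convert five thousand two hundred fifty (English words) → 5×1000 + 2×100 + 50 = 5250 (decimal)
5250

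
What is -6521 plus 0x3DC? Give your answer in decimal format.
Convert 0x3DC (hexadecimal) → 3×256 + 13×16 + 12 = 988 (decimal)
Compute -6521 + 988 = -5533
-5533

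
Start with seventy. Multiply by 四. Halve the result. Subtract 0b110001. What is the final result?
Convert seventy (English words) → 70 (decimal)
Start: 70
Convert 四 (Chinese numeral) → 4 (decimal)
70 × 4 = 280
280 ÷ 2 = 140
Convert 0b110001 (binary) → 32 + 16 + 1 = 49 (decimal)
140 - 49 = 91
91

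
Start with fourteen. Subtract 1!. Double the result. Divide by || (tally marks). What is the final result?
Convert fourteen (English words) → 14 (decimal)
Start: 14
Convert 1! (factorial) → 1 (decimal)
14 - 1 = 13
13 × 2 = 26
Convert || (tally marks) → 2 (decimal)
26 ÷ 2 = 13
13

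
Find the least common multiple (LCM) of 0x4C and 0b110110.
Convert 0x4C (hexadecimal) → 4×16 + 12 = 76 (decimal)
Convert 0b110110 (binary) → 32 + 16 + 4 + 2 = 54 (decimal)
Compute lcm(76, 54) = 2052
2052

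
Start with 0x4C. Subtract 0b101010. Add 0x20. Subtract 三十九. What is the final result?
Convert 0x4C (hexadecimal) → 4×16 + 12 = 76 (decimal)
Start: 76
Convert 0b101010 (binary) → 32 + 8 + 2 = 42 (decimal)
76 - 42 = 34
Convert 0x20 (hexadecimal) → 2×16 = 32 (decimal)
34 + 32 = 66
Convert 三十九 (Chinese numeral) → 3×10 + 9 = 39 (decimal)
66 - 39 = 27
27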